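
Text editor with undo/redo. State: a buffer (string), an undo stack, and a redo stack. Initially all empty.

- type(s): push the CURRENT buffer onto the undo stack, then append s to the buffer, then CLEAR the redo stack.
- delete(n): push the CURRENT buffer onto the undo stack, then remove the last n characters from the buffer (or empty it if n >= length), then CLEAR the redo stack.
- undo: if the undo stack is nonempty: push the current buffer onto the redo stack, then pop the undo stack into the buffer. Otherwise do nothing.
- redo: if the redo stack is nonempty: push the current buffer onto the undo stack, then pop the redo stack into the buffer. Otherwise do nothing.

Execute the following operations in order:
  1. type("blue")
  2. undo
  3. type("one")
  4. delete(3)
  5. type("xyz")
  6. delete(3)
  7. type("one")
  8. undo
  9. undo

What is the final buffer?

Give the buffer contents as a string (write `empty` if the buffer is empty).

Answer: xyz

Derivation:
After op 1 (type): buf='blue' undo_depth=1 redo_depth=0
After op 2 (undo): buf='(empty)' undo_depth=0 redo_depth=1
After op 3 (type): buf='one' undo_depth=1 redo_depth=0
After op 4 (delete): buf='(empty)' undo_depth=2 redo_depth=0
After op 5 (type): buf='xyz' undo_depth=3 redo_depth=0
After op 6 (delete): buf='(empty)' undo_depth=4 redo_depth=0
After op 7 (type): buf='one' undo_depth=5 redo_depth=0
After op 8 (undo): buf='(empty)' undo_depth=4 redo_depth=1
After op 9 (undo): buf='xyz' undo_depth=3 redo_depth=2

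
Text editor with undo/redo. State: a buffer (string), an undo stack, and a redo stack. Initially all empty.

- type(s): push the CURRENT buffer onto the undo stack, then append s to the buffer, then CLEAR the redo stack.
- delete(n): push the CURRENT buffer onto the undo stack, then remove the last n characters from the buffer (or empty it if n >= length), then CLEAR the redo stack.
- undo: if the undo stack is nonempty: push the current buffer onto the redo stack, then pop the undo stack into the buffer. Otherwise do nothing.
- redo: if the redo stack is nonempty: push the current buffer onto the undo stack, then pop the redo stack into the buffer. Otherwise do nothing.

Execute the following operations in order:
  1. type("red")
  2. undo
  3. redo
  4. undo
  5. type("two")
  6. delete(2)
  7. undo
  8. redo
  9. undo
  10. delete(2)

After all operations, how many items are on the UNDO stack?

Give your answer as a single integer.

After op 1 (type): buf='red' undo_depth=1 redo_depth=0
After op 2 (undo): buf='(empty)' undo_depth=0 redo_depth=1
After op 3 (redo): buf='red' undo_depth=1 redo_depth=0
After op 4 (undo): buf='(empty)' undo_depth=0 redo_depth=1
After op 5 (type): buf='two' undo_depth=1 redo_depth=0
After op 6 (delete): buf='t' undo_depth=2 redo_depth=0
After op 7 (undo): buf='two' undo_depth=1 redo_depth=1
After op 8 (redo): buf='t' undo_depth=2 redo_depth=0
After op 9 (undo): buf='two' undo_depth=1 redo_depth=1
After op 10 (delete): buf='t' undo_depth=2 redo_depth=0

Answer: 2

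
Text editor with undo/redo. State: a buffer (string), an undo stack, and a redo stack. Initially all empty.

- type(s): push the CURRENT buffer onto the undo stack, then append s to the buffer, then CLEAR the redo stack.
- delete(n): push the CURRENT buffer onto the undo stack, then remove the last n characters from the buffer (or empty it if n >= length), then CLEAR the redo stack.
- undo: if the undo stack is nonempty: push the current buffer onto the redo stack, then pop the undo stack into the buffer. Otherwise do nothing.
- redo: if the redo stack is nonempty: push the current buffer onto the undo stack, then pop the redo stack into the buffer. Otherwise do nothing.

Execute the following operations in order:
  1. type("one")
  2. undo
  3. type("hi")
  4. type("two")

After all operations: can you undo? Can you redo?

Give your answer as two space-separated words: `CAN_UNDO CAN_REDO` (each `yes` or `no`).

Answer: yes no

Derivation:
After op 1 (type): buf='one' undo_depth=1 redo_depth=0
After op 2 (undo): buf='(empty)' undo_depth=0 redo_depth=1
After op 3 (type): buf='hi' undo_depth=1 redo_depth=0
After op 4 (type): buf='hitwo' undo_depth=2 redo_depth=0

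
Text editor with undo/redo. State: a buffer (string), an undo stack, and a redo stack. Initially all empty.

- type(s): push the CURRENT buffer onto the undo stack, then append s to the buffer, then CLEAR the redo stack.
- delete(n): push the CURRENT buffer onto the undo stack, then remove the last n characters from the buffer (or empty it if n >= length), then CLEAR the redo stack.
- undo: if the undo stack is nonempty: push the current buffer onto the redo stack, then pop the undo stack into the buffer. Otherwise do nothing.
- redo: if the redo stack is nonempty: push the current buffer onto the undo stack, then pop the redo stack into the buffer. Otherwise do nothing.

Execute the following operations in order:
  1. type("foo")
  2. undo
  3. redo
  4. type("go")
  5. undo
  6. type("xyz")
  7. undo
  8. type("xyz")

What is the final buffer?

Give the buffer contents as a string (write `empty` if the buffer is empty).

Answer: fooxyz

Derivation:
After op 1 (type): buf='foo' undo_depth=1 redo_depth=0
After op 2 (undo): buf='(empty)' undo_depth=0 redo_depth=1
After op 3 (redo): buf='foo' undo_depth=1 redo_depth=0
After op 4 (type): buf='foogo' undo_depth=2 redo_depth=0
After op 5 (undo): buf='foo' undo_depth=1 redo_depth=1
After op 6 (type): buf='fooxyz' undo_depth=2 redo_depth=0
After op 7 (undo): buf='foo' undo_depth=1 redo_depth=1
After op 8 (type): buf='fooxyz' undo_depth=2 redo_depth=0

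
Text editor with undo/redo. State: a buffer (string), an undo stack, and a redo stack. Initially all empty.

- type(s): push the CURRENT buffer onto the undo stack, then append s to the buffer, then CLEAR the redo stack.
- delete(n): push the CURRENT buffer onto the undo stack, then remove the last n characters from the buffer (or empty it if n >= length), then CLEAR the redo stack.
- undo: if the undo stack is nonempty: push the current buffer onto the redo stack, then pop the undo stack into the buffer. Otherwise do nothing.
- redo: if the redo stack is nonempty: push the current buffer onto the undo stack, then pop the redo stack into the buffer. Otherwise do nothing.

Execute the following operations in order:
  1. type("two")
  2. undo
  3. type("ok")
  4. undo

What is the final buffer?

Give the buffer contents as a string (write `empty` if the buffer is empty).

Answer: empty

Derivation:
After op 1 (type): buf='two' undo_depth=1 redo_depth=0
After op 2 (undo): buf='(empty)' undo_depth=0 redo_depth=1
After op 3 (type): buf='ok' undo_depth=1 redo_depth=0
After op 4 (undo): buf='(empty)' undo_depth=0 redo_depth=1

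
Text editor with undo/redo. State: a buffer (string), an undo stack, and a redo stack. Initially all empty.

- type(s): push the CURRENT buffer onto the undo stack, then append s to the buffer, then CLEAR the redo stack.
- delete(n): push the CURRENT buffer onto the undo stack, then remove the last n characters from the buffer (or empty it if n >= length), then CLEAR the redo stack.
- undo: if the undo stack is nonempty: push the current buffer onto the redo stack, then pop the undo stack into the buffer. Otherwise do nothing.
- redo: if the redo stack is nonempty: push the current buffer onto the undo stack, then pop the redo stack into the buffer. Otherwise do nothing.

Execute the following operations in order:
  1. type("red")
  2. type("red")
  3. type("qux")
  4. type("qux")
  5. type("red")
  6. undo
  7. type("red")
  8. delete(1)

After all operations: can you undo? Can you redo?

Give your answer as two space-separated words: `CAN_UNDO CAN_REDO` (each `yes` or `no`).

After op 1 (type): buf='red' undo_depth=1 redo_depth=0
After op 2 (type): buf='redred' undo_depth=2 redo_depth=0
After op 3 (type): buf='redredqux' undo_depth=3 redo_depth=0
After op 4 (type): buf='redredquxqux' undo_depth=4 redo_depth=0
After op 5 (type): buf='redredquxquxred' undo_depth=5 redo_depth=0
After op 6 (undo): buf='redredquxqux' undo_depth=4 redo_depth=1
After op 7 (type): buf='redredquxquxred' undo_depth=5 redo_depth=0
After op 8 (delete): buf='redredquxquxre' undo_depth=6 redo_depth=0

Answer: yes no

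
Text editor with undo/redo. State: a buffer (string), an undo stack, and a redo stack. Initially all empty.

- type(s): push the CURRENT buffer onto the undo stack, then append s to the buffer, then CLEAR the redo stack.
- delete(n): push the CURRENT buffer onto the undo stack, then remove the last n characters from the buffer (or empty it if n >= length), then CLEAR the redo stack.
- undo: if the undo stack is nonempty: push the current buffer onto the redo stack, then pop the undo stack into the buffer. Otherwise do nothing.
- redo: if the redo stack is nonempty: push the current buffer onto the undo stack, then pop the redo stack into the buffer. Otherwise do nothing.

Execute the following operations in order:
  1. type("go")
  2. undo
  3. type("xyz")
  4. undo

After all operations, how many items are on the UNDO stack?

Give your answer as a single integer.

Answer: 0

Derivation:
After op 1 (type): buf='go' undo_depth=1 redo_depth=0
After op 2 (undo): buf='(empty)' undo_depth=0 redo_depth=1
After op 3 (type): buf='xyz' undo_depth=1 redo_depth=0
After op 4 (undo): buf='(empty)' undo_depth=0 redo_depth=1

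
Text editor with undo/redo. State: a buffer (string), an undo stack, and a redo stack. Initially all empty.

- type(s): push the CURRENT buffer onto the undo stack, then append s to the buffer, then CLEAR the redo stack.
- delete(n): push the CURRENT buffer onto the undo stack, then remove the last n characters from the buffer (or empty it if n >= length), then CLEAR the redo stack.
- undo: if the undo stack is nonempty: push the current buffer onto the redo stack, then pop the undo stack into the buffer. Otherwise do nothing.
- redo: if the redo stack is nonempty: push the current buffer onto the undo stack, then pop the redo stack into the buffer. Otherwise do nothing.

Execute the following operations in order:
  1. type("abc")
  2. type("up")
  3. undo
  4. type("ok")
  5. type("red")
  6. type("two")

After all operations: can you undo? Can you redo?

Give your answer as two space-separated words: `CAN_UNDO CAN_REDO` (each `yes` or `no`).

After op 1 (type): buf='abc' undo_depth=1 redo_depth=0
After op 2 (type): buf='abcup' undo_depth=2 redo_depth=0
After op 3 (undo): buf='abc' undo_depth=1 redo_depth=1
After op 4 (type): buf='abcok' undo_depth=2 redo_depth=0
After op 5 (type): buf='abcokred' undo_depth=3 redo_depth=0
After op 6 (type): buf='abcokredtwo' undo_depth=4 redo_depth=0

Answer: yes no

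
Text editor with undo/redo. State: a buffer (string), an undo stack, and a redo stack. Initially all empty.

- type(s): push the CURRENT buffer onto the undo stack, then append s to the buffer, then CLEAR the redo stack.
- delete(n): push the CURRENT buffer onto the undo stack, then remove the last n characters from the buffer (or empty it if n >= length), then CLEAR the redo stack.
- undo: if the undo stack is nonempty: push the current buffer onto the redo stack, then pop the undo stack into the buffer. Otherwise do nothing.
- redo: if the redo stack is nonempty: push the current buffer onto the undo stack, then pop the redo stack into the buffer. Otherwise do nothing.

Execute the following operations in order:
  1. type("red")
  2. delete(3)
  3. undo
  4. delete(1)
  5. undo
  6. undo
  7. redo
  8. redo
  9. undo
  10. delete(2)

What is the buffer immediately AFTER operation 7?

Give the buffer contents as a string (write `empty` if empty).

After op 1 (type): buf='red' undo_depth=1 redo_depth=0
After op 2 (delete): buf='(empty)' undo_depth=2 redo_depth=0
After op 3 (undo): buf='red' undo_depth=1 redo_depth=1
After op 4 (delete): buf='re' undo_depth=2 redo_depth=0
After op 5 (undo): buf='red' undo_depth=1 redo_depth=1
After op 6 (undo): buf='(empty)' undo_depth=0 redo_depth=2
After op 7 (redo): buf='red' undo_depth=1 redo_depth=1

Answer: red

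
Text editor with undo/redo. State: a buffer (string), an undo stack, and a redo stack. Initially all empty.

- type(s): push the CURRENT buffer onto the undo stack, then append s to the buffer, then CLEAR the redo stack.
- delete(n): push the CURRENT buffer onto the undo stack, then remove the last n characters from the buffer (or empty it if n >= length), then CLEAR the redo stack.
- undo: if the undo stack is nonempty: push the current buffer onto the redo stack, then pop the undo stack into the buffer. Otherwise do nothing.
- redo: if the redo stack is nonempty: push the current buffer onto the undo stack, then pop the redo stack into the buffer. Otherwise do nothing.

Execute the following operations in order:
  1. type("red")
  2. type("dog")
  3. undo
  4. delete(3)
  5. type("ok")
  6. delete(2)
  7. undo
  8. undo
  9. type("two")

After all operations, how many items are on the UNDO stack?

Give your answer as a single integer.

After op 1 (type): buf='red' undo_depth=1 redo_depth=0
After op 2 (type): buf='reddog' undo_depth=2 redo_depth=0
After op 3 (undo): buf='red' undo_depth=1 redo_depth=1
After op 4 (delete): buf='(empty)' undo_depth=2 redo_depth=0
After op 5 (type): buf='ok' undo_depth=3 redo_depth=0
After op 6 (delete): buf='(empty)' undo_depth=4 redo_depth=0
After op 7 (undo): buf='ok' undo_depth=3 redo_depth=1
After op 8 (undo): buf='(empty)' undo_depth=2 redo_depth=2
After op 9 (type): buf='two' undo_depth=3 redo_depth=0

Answer: 3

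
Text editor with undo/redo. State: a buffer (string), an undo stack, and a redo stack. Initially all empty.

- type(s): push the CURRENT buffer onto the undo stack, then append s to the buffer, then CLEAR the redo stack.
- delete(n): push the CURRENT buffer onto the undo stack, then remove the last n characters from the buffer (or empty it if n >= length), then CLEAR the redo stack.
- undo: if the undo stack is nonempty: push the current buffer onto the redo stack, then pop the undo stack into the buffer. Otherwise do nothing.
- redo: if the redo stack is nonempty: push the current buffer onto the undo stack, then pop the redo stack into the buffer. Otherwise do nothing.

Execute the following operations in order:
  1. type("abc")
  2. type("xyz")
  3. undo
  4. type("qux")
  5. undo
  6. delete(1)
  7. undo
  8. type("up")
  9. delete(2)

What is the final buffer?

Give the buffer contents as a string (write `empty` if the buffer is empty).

Answer: abc

Derivation:
After op 1 (type): buf='abc' undo_depth=1 redo_depth=0
After op 2 (type): buf='abcxyz' undo_depth=2 redo_depth=0
After op 3 (undo): buf='abc' undo_depth=1 redo_depth=1
After op 4 (type): buf='abcqux' undo_depth=2 redo_depth=0
After op 5 (undo): buf='abc' undo_depth=1 redo_depth=1
After op 6 (delete): buf='ab' undo_depth=2 redo_depth=0
After op 7 (undo): buf='abc' undo_depth=1 redo_depth=1
After op 8 (type): buf='abcup' undo_depth=2 redo_depth=0
After op 9 (delete): buf='abc' undo_depth=3 redo_depth=0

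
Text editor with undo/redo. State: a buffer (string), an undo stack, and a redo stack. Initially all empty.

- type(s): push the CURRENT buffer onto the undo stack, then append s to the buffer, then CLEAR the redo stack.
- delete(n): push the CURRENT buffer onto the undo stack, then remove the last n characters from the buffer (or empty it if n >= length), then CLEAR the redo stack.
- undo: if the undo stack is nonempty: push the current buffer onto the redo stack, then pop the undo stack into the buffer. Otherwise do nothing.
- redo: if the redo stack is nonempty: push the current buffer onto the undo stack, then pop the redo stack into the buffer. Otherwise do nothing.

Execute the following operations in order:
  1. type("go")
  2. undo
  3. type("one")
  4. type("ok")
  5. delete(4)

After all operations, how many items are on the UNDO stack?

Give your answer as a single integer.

Answer: 3

Derivation:
After op 1 (type): buf='go' undo_depth=1 redo_depth=0
After op 2 (undo): buf='(empty)' undo_depth=0 redo_depth=1
After op 3 (type): buf='one' undo_depth=1 redo_depth=0
After op 4 (type): buf='oneok' undo_depth=2 redo_depth=0
After op 5 (delete): buf='o' undo_depth=3 redo_depth=0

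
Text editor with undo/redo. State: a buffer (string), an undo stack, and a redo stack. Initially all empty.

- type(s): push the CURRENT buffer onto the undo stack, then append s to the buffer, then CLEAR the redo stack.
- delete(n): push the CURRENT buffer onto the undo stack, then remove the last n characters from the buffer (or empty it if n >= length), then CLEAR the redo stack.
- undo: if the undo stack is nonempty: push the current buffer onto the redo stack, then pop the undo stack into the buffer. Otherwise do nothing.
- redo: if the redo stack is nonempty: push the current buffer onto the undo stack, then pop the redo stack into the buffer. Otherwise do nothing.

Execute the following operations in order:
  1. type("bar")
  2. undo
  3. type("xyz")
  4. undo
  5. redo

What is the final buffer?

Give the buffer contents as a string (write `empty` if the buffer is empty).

After op 1 (type): buf='bar' undo_depth=1 redo_depth=0
After op 2 (undo): buf='(empty)' undo_depth=0 redo_depth=1
After op 3 (type): buf='xyz' undo_depth=1 redo_depth=0
After op 4 (undo): buf='(empty)' undo_depth=0 redo_depth=1
After op 5 (redo): buf='xyz' undo_depth=1 redo_depth=0

Answer: xyz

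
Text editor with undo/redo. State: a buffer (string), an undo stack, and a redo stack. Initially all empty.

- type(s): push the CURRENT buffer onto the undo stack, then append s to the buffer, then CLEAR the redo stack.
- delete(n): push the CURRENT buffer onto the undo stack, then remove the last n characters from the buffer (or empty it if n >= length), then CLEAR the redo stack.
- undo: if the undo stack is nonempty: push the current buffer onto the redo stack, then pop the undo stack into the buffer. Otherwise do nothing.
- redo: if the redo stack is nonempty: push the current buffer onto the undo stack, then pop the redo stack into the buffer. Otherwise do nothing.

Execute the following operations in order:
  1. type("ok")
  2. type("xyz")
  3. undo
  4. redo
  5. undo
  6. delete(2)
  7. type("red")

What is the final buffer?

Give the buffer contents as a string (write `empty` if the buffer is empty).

Answer: red

Derivation:
After op 1 (type): buf='ok' undo_depth=1 redo_depth=0
After op 2 (type): buf='okxyz' undo_depth=2 redo_depth=0
After op 3 (undo): buf='ok' undo_depth=1 redo_depth=1
After op 4 (redo): buf='okxyz' undo_depth=2 redo_depth=0
After op 5 (undo): buf='ok' undo_depth=1 redo_depth=1
After op 6 (delete): buf='(empty)' undo_depth=2 redo_depth=0
After op 7 (type): buf='red' undo_depth=3 redo_depth=0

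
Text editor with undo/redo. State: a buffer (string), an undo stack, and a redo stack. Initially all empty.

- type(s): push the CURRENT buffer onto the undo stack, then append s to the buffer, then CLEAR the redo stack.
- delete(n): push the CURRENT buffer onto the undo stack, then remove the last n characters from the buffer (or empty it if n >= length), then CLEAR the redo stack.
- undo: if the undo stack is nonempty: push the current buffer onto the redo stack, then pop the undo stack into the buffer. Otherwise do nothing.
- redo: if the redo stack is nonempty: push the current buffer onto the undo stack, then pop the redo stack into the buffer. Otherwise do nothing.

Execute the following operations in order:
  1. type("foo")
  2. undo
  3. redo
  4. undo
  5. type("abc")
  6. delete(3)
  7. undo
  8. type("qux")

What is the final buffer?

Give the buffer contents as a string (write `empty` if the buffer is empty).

After op 1 (type): buf='foo' undo_depth=1 redo_depth=0
After op 2 (undo): buf='(empty)' undo_depth=0 redo_depth=1
After op 3 (redo): buf='foo' undo_depth=1 redo_depth=0
After op 4 (undo): buf='(empty)' undo_depth=0 redo_depth=1
After op 5 (type): buf='abc' undo_depth=1 redo_depth=0
After op 6 (delete): buf='(empty)' undo_depth=2 redo_depth=0
After op 7 (undo): buf='abc' undo_depth=1 redo_depth=1
After op 8 (type): buf='abcqux' undo_depth=2 redo_depth=0

Answer: abcqux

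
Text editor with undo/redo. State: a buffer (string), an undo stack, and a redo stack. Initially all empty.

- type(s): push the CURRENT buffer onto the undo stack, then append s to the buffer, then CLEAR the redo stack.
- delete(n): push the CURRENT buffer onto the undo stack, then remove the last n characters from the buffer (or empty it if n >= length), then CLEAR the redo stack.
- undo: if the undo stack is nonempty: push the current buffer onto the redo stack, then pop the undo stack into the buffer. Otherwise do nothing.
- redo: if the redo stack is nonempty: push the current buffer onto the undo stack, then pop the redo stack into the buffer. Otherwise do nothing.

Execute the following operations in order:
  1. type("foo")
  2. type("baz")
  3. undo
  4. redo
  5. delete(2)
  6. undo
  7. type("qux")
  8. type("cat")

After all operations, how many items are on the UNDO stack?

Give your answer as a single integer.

Answer: 4

Derivation:
After op 1 (type): buf='foo' undo_depth=1 redo_depth=0
After op 2 (type): buf='foobaz' undo_depth=2 redo_depth=0
After op 3 (undo): buf='foo' undo_depth=1 redo_depth=1
After op 4 (redo): buf='foobaz' undo_depth=2 redo_depth=0
After op 5 (delete): buf='foob' undo_depth=3 redo_depth=0
After op 6 (undo): buf='foobaz' undo_depth=2 redo_depth=1
After op 7 (type): buf='foobazqux' undo_depth=3 redo_depth=0
After op 8 (type): buf='foobazquxcat' undo_depth=4 redo_depth=0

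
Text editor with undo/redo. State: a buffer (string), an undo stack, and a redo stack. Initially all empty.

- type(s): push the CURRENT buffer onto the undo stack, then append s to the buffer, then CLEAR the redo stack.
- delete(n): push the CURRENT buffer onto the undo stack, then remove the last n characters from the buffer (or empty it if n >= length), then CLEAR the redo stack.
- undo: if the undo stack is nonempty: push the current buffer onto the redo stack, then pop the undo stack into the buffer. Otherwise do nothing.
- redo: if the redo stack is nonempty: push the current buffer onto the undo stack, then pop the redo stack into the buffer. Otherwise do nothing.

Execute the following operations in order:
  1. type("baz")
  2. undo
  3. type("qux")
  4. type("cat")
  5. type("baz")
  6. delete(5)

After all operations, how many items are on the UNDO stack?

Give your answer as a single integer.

Answer: 4

Derivation:
After op 1 (type): buf='baz' undo_depth=1 redo_depth=0
After op 2 (undo): buf='(empty)' undo_depth=0 redo_depth=1
After op 3 (type): buf='qux' undo_depth=1 redo_depth=0
After op 4 (type): buf='quxcat' undo_depth=2 redo_depth=0
After op 5 (type): buf='quxcatbaz' undo_depth=3 redo_depth=0
After op 6 (delete): buf='quxc' undo_depth=4 redo_depth=0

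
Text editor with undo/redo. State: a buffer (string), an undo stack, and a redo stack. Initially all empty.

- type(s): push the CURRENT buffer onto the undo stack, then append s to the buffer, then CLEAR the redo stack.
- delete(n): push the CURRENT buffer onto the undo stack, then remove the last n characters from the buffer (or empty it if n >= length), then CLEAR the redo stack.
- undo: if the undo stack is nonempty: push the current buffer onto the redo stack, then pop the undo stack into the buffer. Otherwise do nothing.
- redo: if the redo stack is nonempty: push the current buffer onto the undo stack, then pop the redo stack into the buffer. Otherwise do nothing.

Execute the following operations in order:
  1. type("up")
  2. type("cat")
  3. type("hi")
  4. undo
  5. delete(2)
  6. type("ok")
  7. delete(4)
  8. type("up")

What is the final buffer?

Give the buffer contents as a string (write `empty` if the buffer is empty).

Answer: uup

Derivation:
After op 1 (type): buf='up' undo_depth=1 redo_depth=0
After op 2 (type): buf='upcat' undo_depth=2 redo_depth=0
After op 3 (type): buf='upcathi' undo_depth=3 redo_depth=0
After op 4 (undo): buf='upcat' undo_depth=2 redo_depth=1
After op 5 (delete): buf='upc' undo_depth=3 redo_depth=0
After op 6 (type): buf='upcok' undo_depth=4 redo_depth=0
After op 7 (delete): buf='u' undo_depth=5 redo_depth=0
After op 8 (type): buf='uup' undo_depth=6 redo_depth=0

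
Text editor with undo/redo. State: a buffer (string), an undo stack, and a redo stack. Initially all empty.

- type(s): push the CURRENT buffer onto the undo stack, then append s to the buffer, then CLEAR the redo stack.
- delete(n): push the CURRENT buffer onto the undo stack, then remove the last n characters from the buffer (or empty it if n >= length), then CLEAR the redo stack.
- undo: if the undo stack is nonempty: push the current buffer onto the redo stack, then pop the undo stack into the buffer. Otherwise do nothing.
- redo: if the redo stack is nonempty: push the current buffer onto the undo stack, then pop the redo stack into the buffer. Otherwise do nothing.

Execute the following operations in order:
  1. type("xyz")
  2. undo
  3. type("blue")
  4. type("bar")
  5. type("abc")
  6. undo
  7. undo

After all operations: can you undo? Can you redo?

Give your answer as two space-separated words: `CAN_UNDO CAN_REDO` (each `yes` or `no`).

After op 1 (type): buf='xyz' undo_depth=1 redo_depth=0
After op 2 (undo): buf='(empty)' undo_depth=0 redo_depth=1
After op 3 (type): buf='blue' undo_depth=1 redo_depth=0
After op 4 (type): buf='bluebar' undo_depth=2 redo_depth=0
After op 5 (type): buf='bluebarabc' undo_depth=3 redo_depth=0
After op 6 (undo): buf='bluebar' undo_depth=2 redo_depth=1
After op 7 (undo): buf='blue' undo_depth=1 redo_depth=2

Answer: yes yes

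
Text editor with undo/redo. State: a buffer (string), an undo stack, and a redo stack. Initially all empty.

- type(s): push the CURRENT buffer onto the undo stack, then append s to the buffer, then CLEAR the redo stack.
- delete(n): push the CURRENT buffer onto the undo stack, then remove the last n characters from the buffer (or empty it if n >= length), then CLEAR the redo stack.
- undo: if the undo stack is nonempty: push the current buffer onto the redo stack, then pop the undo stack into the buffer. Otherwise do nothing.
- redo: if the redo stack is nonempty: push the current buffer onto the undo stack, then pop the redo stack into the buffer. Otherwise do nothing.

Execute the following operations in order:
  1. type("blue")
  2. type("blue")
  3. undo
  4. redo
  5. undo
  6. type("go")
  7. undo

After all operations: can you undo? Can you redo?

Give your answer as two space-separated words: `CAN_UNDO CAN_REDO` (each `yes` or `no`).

After op 1 (type): buf='blue' undo_depth=1 redo_depth=0
After op 2 (type): buf='blueblue' undo_depth=2 redo_depth=0
After op 3 (undo): buf='blue' undo_depth=1 redo_depth=1
After op 4 (redo): buf='blueblue' undo_depth=2 redo_depth=0
After op 5 (undo): buf='blue' undo_depth=1 redo_depth=1
After op 6 (type): buf='bluego' undo_depth=2 redo_depth=0
After op 7 (undo): buf='blue' undo_depth=1 redo_depth=1

Answer: yes yes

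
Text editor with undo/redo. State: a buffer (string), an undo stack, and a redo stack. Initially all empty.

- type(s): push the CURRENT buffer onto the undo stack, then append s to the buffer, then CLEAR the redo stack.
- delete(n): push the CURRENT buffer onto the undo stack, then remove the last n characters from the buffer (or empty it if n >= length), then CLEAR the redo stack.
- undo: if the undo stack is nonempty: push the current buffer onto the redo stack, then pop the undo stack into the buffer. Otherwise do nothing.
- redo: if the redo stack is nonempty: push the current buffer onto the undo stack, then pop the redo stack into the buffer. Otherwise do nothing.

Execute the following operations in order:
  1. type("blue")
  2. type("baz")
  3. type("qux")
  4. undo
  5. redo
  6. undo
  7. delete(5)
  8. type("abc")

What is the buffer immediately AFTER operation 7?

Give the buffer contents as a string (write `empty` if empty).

After op 1 (type): buf='blue' undo_depth=1 redo_depth=0
After op 2 (type): buf='bluebaz' undo_depth=2 redo_depth=0
After op 3 (type): buf='bluebazqux' undo_depth=3 redo_depth=0
After op 4 (undo): buf='bluebaz' undo_depth=2 redo_depth=1
After op 5 (redo): buf='bluebazqux' undo_depth=3 redo_depth=0
After op 6 (undo): buf='bluebaz' undo_depth=2 redo_depth=1
After op 7 (delete): buf='bl' undo_depth=3 redo_depth=0

Answer: bl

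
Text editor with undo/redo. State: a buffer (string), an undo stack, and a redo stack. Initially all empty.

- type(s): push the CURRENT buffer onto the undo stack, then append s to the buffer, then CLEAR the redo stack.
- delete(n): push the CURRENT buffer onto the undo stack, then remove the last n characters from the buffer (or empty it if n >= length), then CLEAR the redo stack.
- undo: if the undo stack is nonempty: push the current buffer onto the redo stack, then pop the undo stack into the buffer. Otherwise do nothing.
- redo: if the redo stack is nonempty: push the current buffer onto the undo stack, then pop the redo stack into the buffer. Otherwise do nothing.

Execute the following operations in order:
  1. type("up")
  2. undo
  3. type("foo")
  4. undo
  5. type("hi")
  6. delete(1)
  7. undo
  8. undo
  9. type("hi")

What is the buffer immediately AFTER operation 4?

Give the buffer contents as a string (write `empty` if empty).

Answer: empty

Derivation:
After op 1 (type): buf='up' undo_depth=1 redo_depth=0
After op 2 (undo): buf='(empty)' undo_depth=0 redo_depth=1
After op 3 (type): buf='foo' undo_depth=1 redo_depth=0
After op 4 (undo): buf='(empty)' undo_depth=0 redo_depth=1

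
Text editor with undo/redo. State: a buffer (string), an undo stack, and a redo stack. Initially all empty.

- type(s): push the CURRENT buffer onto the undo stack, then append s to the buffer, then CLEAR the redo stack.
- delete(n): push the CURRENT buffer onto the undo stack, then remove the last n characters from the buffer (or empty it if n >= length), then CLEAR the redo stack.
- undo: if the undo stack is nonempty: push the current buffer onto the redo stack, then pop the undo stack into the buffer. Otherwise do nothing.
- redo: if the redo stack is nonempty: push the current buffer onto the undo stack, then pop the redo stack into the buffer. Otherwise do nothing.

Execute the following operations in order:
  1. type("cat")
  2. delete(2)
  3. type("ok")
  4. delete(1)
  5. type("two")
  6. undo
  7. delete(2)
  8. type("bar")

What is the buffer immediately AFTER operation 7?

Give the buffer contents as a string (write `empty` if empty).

Answer: empty

Derivation:
After op 1 (type): buf='cat' undo_depth=1 redo_depth=0
After op 2 (delete): buf='c' undo_depth=2 redo_depth=0
After op 3 (type): buf='cok' undo_depth=3 redo_depth=0
After op 4 (delete): buf='co' undo_depth=4 redo_depth=0
After op 5 (type): buf='cotwo' undo_depth=5 redo_depth=0
After op 6 (undo): buf='co' undo_depth=4 redo_depth=1
After op 7 (delete): buf='(empty)' undo_depth=5 redo_depth=0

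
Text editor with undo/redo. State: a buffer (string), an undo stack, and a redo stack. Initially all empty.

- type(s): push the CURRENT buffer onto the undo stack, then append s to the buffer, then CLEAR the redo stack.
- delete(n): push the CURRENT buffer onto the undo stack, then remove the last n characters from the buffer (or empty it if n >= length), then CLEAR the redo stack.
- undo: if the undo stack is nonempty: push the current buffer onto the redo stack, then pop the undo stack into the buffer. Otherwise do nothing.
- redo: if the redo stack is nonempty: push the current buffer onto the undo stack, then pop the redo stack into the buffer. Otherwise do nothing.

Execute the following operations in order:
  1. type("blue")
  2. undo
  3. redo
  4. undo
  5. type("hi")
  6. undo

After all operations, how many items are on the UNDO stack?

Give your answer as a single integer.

Answer: 0

Derivation:
After op 1 (type): buf='blue' undo_depth=1 redo_depth=0
After op 2 (undo): buf='(empty)' undo_depth=0 redo_depth=1
After op 3 (redo): buf='blue' undo_depth=1 redo_depth=0
After op 4 (undo): buf='(empty)' undo_depth=0 redo_depth=1
After op 5 (type): buf='hi' undo_depth=1 redo_depth=0
After op 6 (undo): buf='(empty)' undo_depth=0 redo_depth=1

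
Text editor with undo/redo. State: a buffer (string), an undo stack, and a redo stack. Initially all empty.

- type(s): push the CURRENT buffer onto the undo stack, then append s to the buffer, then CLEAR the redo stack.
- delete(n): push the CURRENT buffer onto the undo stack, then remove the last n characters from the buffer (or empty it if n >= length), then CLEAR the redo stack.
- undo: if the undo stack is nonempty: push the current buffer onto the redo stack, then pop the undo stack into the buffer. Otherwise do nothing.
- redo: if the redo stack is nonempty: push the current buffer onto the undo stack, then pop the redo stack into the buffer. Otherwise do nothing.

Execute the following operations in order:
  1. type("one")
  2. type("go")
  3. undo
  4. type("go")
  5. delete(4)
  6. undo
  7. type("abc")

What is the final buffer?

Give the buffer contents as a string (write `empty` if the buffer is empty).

After op 1 (type): buf='one' undo_depth=1 redo_depth=0
After op 2 (type): buf='onego' undo_depth=2 redo_depth=0
After op 3 (undo): buf='one' undo_depth=1 redo_depth=1
After op 4 (type): buf='onego' undo_depth=2 redo_depth=0
After op 5 (delete): buf='o' undo_depth=3 redo_depth=0
After op 6 (undo): buf='onego' undo_depth=2 redo_depth=1
After op 7 (type): buf='onegoabc' undo_depth=3 redo_depth=0

Answer: onegoabc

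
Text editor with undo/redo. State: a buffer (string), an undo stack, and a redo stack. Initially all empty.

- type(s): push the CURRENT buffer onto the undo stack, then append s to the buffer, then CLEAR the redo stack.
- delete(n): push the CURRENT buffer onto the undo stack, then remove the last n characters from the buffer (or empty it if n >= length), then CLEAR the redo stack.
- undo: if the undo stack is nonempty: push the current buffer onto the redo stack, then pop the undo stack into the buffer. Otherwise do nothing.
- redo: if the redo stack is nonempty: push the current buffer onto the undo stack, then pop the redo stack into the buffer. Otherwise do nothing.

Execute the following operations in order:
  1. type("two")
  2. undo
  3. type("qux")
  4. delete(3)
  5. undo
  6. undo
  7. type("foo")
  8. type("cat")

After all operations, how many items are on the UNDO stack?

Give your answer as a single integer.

Answer: 2

Derivation:
After op 1 (type): buf='two' undo_depth=1 redo_depth=0
After op 2 (undo): buf='(empty)' undo_depth=0 redo_depth=1
After op 3 (type): buf='qux' undo_depth=1 redo_depth=0
After op 4 (delete): buf='(empty)' undo_depth=2 redo_depth=0
After op 5 (undo): buf='qux' undo_depth=1 redo_depth=1
After op 6 (undo): buf='(empty)' undo_depth=0 redo_depth=2
After op 7 (type): buf='foo' undo_depth=1 redo_depth=0
After op 8 (type): buf='foocat' undo_depth=2 redo_depth=0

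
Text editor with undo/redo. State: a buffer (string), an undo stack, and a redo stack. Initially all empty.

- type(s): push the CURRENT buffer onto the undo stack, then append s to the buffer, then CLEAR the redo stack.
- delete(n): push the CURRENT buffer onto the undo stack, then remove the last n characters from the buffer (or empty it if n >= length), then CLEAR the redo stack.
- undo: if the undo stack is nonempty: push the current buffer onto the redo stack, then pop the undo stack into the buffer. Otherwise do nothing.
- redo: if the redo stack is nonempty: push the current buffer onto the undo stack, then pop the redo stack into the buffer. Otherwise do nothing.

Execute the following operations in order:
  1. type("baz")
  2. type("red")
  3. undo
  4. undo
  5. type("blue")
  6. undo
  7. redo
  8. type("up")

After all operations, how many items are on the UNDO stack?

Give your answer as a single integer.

Answer: 2

Derivation:
After op 1 (type): buf='baz' undo_depth=1 redo_depth=0
After op 2 (type): buf='bazred' undo_depth=2 redo_depth=0
After op 3 (undo): buf='baz' undo_depth=1 redo_depth=1
After op 4 (undo): buf='(empty)' undo_depth=0 redo_depth=2
After op 5 (type): buf='blue' undo_depth=1 redo_depth=0
After op 6 (undo): buf='(empty)' undo_depth=0 redo_depth=1
After op 7 (redo): buf='blue' undo_depth=1 redo_depth=0
After op 8 (type): buf='blueup' undo_depth=2 redo_depth=0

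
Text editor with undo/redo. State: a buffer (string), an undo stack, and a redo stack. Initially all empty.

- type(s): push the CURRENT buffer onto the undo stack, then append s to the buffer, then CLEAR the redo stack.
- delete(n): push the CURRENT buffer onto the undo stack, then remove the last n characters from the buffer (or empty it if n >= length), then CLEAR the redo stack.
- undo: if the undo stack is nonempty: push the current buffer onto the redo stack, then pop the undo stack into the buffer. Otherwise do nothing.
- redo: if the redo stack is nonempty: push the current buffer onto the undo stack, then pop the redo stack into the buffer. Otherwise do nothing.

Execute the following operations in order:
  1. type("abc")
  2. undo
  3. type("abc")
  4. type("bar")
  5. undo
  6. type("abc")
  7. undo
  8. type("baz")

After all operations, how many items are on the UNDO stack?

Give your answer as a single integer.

After op 1 (type): buf='abc' undo_depth=1 redo_depth=0
After op 2 (undo): buf='(empty)' undo_depth=0 redo_depth=1
After op 3 (type): buf='abc' undo_depth=1 redo_depth=0
After op 4 (type): buf='abcbar' undo_depth=2 redo_depth=0
After op 5 (undo): buf='abc' undo_depth=1 redo_depth=1
After op 6 (type): buf='abcabc' undo_depth=2 redo_depth=0
After op 7 (undo): buf='abc' undo_depth=1 redo_depth=1
After op 8 (type): buf='abcbaz' undo_depth=2 redo_depth=0

Answer: 2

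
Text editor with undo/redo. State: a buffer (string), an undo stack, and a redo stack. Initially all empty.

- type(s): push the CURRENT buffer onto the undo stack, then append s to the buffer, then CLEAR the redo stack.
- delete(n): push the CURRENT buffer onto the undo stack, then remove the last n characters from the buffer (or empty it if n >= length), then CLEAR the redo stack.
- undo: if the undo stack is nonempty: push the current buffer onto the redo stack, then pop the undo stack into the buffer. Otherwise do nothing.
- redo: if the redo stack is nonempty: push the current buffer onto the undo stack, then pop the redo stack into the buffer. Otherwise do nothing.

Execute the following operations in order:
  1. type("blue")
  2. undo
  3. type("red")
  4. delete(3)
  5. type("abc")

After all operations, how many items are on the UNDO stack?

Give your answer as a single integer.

After op 1 (type): buf='blue' undo_depth=1 redo_depth=0
After op 2 (undo): buf='(empty)' undo_depth=0 redo_depth=1
After op 3 (type): buf='red' undo_depth=1 redo_depth=0
After op 4 (delete): buf='(empty)' undo_depth=2 redo_depth=0
After op 5 (type): buf='abc' undo_depth=3 redo_depth=0

Answer: 3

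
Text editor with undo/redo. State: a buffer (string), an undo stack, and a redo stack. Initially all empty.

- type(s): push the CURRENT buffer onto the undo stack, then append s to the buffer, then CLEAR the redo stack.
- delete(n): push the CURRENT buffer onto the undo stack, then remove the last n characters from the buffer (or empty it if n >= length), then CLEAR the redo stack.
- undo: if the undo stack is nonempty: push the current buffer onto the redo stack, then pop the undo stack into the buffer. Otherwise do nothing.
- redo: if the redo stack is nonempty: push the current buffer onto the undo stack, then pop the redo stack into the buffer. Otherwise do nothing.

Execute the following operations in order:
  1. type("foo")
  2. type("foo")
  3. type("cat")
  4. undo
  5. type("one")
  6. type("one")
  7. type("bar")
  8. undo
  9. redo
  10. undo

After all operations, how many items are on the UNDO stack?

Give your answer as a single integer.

Answer: 4

Derivation:
After op 1 (type): buf='foo' undo_depth=1 redo_depth=0
After op 2 (type): buf='foofoo' undo_depth=2 redo_depth=0
After op 3 (type): buf='foofoocat' undo_depth=3 redo_depth=0
After op 4 (undo): buf='foofoo' undo_depth=2 redo_depth=1
After op 5 (type): buf='foofooone' undo_depth=3 redo_depth=0
After op 6 (type): buf='foofoooneone' undo_depth=4 redo_depth=0
After op 7 (type): buf='foofoooneonebar' undo_depth=5 redo_depth=0
After op 8 (undo): buf='foofoooneone' undo_depth=4 redo_depth=1
After op 9 (redo): buf='foofoooneonebar' undo_depth=5 redo_depth=0
After op 10 (undo): buf='foofoooneone' undo_depth=4 redo_depth=1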